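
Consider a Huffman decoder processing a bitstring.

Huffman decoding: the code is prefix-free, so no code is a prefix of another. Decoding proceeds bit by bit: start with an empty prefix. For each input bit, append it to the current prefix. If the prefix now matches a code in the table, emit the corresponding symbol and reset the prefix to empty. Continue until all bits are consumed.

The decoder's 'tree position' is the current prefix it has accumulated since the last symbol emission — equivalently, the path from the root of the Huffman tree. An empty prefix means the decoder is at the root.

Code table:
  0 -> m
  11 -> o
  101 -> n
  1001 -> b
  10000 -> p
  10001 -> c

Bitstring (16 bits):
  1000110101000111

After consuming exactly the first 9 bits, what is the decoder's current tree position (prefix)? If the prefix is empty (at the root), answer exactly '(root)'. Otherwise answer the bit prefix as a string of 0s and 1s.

Answer: (root)

Derivation:
Bit 0: prefix='1' (no match yet)
Bit 1: prefix='10' (no match yet)
Bit 2: prefix='100' (no match yet)
Bit 3: prefix='1000' (no match yet)
Bit 4: prefix='10001' -> emit 'c', reset
Bit 5: prefix='1' (no match yet)
Bit 6: prefix='10' (no match yet)
Bit 7: prefix='101' -> emit 'n', reset
Bit 8: prefix='0' -> emit 'm', reset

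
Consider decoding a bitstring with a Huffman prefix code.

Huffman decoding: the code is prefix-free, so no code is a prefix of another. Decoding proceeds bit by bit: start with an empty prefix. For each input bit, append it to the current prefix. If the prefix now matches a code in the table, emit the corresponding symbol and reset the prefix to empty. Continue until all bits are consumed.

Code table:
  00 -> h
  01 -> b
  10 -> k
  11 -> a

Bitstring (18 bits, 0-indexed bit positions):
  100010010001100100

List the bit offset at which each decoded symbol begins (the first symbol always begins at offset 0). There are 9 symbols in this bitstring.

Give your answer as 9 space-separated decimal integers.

Answer: 0 2 4 6 8 10 12 14 16

Derivation:
Bit 0: prefix='1' (no match yet)
Bit 1: prefix='10' -> emit 'k', reset
Bit 2: prefix='0' (no match yet)
Bit 3: prefix='00' -> emit 'h', reset
Bit 4: prefix='1' (no match yet)
Bit 5: prefix='10' -> emit 'k', reset
Bit 6: prefix='0' (no match yet)
Bit 7: prefix='01' -> emit 'b', reset
Bit 8: prefix='0' (no match yet)
Bit 9: prefix='00' -> emit 'h', reset
Bit 10: prefix='0' (no match yet)
Bit 11: prefix='01' -> emit 'b', reset
Bit 12: prefix='1' (no match yet)
Bit 13: prefix='10' -> emit 'k', reset
Bit 14: prefix='0' (no match yet)
Bit 15: prefix='01' -> emit 'b', reset
Bit 16: prefix='0' (no match yet)
Bit 17: prefix='00' -> emit 'h', reset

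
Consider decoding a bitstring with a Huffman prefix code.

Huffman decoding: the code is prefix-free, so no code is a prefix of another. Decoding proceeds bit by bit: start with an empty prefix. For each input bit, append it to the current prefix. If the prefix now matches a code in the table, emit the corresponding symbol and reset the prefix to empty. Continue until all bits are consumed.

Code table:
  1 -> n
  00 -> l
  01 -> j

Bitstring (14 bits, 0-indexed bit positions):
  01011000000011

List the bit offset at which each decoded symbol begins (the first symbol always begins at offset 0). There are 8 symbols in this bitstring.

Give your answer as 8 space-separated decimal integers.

Answer: 0 2 4 5 7 9 11 13

Derivation:
Bit 0: prefix='0' (no match yet)
Bit 1: prefix='01' -> emit 'j', reset
Bit 2: prefix='0' (no match yet)
Bit 3: prefix='01' -> emit 'j', reset
Bit 4: prefix='1' -> emit 'n', reset
Bit 5: prefix='0' (no match yet)
Bit 6: prefix='00' -> emit 'l', reset
Bit 7: prefix='0' (no match yet)
Bit 8: prefix='00' -> emit 'l', reset
Bit 9: prefix='0' (no match yet)
Bit 10: prefix='00' -> emit 'l', reset
Bit 11: prefix='0' (no match yet)
Bit 12: prefix='01' -> emit 'j', reset
Bit 13: prefix='1' -> emit 'n', reset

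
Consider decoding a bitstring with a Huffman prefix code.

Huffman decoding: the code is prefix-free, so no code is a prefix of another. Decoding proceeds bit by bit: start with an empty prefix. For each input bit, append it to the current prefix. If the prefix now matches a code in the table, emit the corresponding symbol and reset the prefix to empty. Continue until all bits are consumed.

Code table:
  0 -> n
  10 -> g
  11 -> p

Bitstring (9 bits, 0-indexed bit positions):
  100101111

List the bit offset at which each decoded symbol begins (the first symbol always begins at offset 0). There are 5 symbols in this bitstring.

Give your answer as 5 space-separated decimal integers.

Bit 0: prefix='1' (no match yet)
Bit 1: prefix='10' -> emit 'g', reset
Bit 2: prefix='0' -> emit 'n', reset
Bit 3: prefix='1' (no match yet)
Bit 4: prefix='10' -> emit 'g', reset
Bit 5: prefix='1' (no match yet)
Bit 6: prefix='11' -> emit 'p', reset
Bit 7: prefix='1' (no match yet)
Bit 8: prefix='11' -> emit 'p', reset

Answer: 0 2 3 5 7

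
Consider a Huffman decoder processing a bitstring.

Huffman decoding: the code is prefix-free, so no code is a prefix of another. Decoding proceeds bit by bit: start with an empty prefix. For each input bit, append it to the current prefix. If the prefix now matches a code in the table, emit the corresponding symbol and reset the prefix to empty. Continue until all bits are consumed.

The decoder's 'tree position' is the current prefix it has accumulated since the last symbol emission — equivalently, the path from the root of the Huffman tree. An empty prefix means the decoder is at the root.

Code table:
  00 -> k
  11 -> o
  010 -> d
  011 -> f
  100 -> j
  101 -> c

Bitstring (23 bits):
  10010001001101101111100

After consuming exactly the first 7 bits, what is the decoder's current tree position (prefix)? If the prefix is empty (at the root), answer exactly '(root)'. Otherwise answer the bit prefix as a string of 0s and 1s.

Answer: 0

Derivation:
Bit 0: prefix='1' (no match yet)
Bit 1: prefix='10' (no match yet)
Bit 2: prefix='100' -> emit 'j', reset
Bit 3: prefix='1' (no match yet)
Bit 4: prefix='10' (no match yet)
Bit 5: prefix='100' -> emit 'j', reset
Bit 6: prefix='0' (no match yet)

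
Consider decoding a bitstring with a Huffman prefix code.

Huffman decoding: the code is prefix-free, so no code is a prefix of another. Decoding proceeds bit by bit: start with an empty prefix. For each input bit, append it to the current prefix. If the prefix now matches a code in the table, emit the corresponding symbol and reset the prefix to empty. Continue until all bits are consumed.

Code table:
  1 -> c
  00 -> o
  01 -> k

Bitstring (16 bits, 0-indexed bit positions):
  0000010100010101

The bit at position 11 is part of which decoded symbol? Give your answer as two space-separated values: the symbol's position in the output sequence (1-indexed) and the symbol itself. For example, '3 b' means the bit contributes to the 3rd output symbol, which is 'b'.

Answer: 6 k

Derivation:
Bit 0: prefix='0' (no match yet)
Bit 1: prefix='00' -> emit 'o', reset
Bit 2: prefix='0' (no match yet)
Bit 3: prefix='00' -> emit 'o', reset
Bit 4: prefix='0' (no match yet)
Bit 5: prefix='01' -> emit 'k', reset
Bit 6: prefix='0' (no match yet)
Bit 7: prefix='01' -> emit 'k', reset
Bit 8: prefix='0' (no match yet)
Bit 9: prefix='00' -> emit 'o', reset
Bit 10: prefix='0' (no match yet)
Bit 11: prefix='01' -> emit 'k', reset
Bit 12: prefix='0' (no match yet)
Bit 13: prefix='01' -> emit 'k', reset
Bit 14: prefix='0' (no match yet)
Bit 15: prefix='01' -> emit 'k', reset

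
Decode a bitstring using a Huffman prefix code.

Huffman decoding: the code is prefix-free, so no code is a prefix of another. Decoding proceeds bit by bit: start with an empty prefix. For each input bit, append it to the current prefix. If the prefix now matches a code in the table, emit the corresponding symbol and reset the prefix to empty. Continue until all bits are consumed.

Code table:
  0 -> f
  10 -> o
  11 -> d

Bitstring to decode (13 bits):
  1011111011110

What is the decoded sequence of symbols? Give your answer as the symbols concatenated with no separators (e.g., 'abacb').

Bit 0: prefix='1' (no match yet)
Bit 1: prefix='10' -> emit 'o', reset
Bit 2: prefix='1' (no match yet)
Bit 3: prefix='11' -> emit 'd', reset
Bit 4: prefix='1' (no match yet)
Bit 5: prefix='11' -> emit 'd', reset
Bit 6: prefix='1' (no match yet)
Bit 7: prefix='10' -> emit 'o', reset
Bit 8: prefix='1' (no match yet)
Bit 9: prefix='11' -> emit 'd', reset
Bit 10: prefix='1' (no match yet)
Bit 11: prefix='11' -> emit 'd', reset
Bit 12: prefix='0' -> emit 'f', reset

Answer: oddoddf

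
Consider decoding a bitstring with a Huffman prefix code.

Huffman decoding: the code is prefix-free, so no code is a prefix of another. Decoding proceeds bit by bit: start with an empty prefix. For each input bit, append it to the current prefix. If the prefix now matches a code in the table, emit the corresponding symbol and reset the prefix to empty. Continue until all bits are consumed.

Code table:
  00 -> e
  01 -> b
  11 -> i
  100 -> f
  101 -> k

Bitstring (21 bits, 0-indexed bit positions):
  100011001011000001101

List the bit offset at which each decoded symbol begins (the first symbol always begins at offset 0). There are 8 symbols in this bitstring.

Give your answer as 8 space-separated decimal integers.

Answer: 0 3 5 8 11 14 16 18

Derivation:
Bit 0: prefix='1' (no match yet)
Bit 1: prefix='10' (no match yet)
Bit 2: prefix='100' -> emit 'f', reset
Bit 3: prefix='0' (no match yet)
Bit 4: prefix='01' -> emit 'b', reset
Bit 5: prefix='1' (no match yet)
Bit 6: prefix='10' (no match yet)
Bit 7: prefix='100' -> emit 'f', reset
Bit 8: prefix='1' (no match yet)
Bit 9: prefix='10' (no match yet)
Bit 10: prefix='101' -> emit 'k', reset
Bit 11: prefix='1' (no match yet)
Bit 12: prefix='10' (no match yet)
Bit 13: prefix='100' -> emit 'f', reset
Bit 14: prefix='0' (no match yet)
Bit 15: prefix='00' -> emit 'e', reset
Bit 16: prefix='0' (no match yet)
Bit 17: prefix='01' -> emit 'b', reset
Bit 18: prefix='1' (no match yet)
Bit 19: prefix='10' (no match yet)
Bit 20: prefix='101' -> emit 'k', reset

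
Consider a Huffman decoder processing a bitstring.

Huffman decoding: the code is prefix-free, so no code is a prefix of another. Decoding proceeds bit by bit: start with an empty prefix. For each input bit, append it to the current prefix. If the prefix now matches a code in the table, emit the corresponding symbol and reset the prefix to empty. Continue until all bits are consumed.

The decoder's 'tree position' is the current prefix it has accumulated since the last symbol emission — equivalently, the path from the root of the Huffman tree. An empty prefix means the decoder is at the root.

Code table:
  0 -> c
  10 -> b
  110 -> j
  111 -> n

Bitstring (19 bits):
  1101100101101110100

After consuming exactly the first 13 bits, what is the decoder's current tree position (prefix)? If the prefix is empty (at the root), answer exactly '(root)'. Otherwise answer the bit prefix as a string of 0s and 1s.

Answer: 1

Derivation:
Bit 0: prefix='1' (no match yet)
Bit 1: prefix='11' (no match yet)
Bit 2: prefix='110' -> emit 'j', reset
Bit 3: prefix='1' (no match yet)
Bit 4: prefix='11' (no match yet)
Bit 5: prefix='110' -> emit 'j', reset
Bit 6: prefix='0' -> emit 'c', reset
Bit 7: prefix='1' (no match yet)
Bit 8: prefix='10' -> emit 'b', reset
Bit 9: prefix='1' (no match yet)
Bit 10: prefix='11' (no match yet)
Bit 11: prefix='110' -> emit 'j', reset
Bit 12: prefix='1' (no match yet)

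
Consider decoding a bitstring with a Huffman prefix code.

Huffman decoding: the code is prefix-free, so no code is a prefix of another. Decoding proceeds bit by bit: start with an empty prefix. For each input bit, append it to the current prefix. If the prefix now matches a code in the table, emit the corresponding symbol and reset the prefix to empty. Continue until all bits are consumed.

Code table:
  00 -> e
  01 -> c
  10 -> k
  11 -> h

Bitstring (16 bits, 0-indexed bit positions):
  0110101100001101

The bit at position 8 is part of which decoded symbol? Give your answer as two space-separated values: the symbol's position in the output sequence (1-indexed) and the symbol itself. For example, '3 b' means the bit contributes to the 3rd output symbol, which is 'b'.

Answer: 5 e

Derivation:
Bit 0: prefix='0' (no match yet)
Bit 1: prefix='01' -> emit 'c', reset
Bit 2: prefix='1' (no match yet)
Bit 3: prefix='10' -> emit 'k', reset
Bit 4: prefix='1' (no match yet)
Bit 5: prefix='10' -> emit 'k', reset
Bit 6: prefix='1' (no match yet)
Bit 7: prefix='11' -> emit 'h', reset
Bit 8: prefix='0' (no match yet)
Bit 9: prefix='00' -> emit 'e', reset
Bit 10: prefix='0' (no match yet)
Bit 11: prefix='00' -> emit 'e', reset
Bit 12: prefix='1' (no match yet)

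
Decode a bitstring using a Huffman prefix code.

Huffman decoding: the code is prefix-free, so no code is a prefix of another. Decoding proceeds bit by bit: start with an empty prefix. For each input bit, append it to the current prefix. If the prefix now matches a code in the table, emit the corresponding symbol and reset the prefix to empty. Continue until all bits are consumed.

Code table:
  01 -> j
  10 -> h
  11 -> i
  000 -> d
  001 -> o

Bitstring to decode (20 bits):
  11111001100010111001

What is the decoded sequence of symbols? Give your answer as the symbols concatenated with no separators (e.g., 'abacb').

Answer: iihjhojio

Derivation:
Bit 0: prefix='1' (no match yet)
Bit 1: prefix='11' -> emit 'i', reset
Bit 2: prefix='1' (no match yet)
Bit 3: prefix='11' -> emit 'i', reset
Bit 4: prefix='1' (no match yet)
Bit 5: prefix='10' -> emit 'h', reset
Bit 6: prefix='0' (no match yet)
Bit 7: prefix='01' -> emit 'j', reset
Bit 8: prefix='1' (no match yet)
Bit 9: prefix='10' -> emit 'h', reset
Bit 10: prefix='0' (no match yet)
Bit 11: prefix='00' (no match yet)
Bit 12: prefix='001' -> emit 'o', reset
Bit 13: prefix='0' (no match yet)
Bit 14: prefix='01' -> emit 'j', reset
Bit 15: prefix='1' (no match yet)
Bit 16: prefix='11' -> emit 'i', reset
Bit 17: prefix='0' (no match yet)
Bit 18: prefix='00' (no match yet)
Bit 19: prefix='001' -> emit 'o', reset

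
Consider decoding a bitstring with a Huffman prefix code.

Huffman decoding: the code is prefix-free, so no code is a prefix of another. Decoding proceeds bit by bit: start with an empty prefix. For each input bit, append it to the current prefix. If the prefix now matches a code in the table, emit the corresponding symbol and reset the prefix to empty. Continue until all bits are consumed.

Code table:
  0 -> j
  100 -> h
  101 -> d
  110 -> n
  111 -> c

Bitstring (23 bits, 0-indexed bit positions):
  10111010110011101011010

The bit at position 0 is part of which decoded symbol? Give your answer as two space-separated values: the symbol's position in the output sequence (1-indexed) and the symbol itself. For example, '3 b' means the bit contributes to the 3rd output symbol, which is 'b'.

Bit 0: prefix='1' (no match yet)
Bit 1: prefix='10' (no match yet)
Bit 2: prefix='101' -> emit 'd', reset
Bit 3: prefix='1' (no match yet)
Bit 4: prefix='11' (no match yet)

Answer: 1 d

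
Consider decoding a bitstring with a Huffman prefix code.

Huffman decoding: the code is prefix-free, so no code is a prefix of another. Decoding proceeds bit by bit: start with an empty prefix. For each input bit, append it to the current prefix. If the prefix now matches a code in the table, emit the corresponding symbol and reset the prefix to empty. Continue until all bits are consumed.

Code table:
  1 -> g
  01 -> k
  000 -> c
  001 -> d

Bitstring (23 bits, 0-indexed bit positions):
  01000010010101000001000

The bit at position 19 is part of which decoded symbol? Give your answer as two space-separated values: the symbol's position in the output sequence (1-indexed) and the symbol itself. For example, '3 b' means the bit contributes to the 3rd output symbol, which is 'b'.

Answer: 8 d

Derivation:
Bit 0: prefix='0' (no match yet)
Bit 1: prefix='01' -> emit 'k', reset
Bit 2: prefix='0' (no match yet)
Bit 3: prefix='00' (no match yet)
Bit 4: prefix='000' -> emit 'c', reset
Bit 5: prefix='0' (no match yet)
Bit 6: prefix='01' -> emit 'k', reset
Bit 7: prefix='0' (no match yet)
Bit 8: prefix='00' (no match yet)
Bit 9: prefix='001' -> emit 'd', reset
Bit 10: prefix='0' (no match yet)
Bit 11: prefix='01' -> emit 'k', reset
Bit 12: prefix='0' (no match yet)
Bit 13: prefix='01' -> emit 'k', reset
Bit 14: prefix='0' (no match yet)
Bit 15: prefix='00' (no match yet)
Bit 16: prefix='000' -> emit 'c', reset
Bit 17: prefix='0' (no match yet)
Bit 18: prefix='00' (no match yet)
Bit 19: prefix='001' -> emit 'd', reset
Bit 20: prefix='0' (no match yet)
Bit 21: prefix='00' (no match yet)
Bit 22: prefix='000' -> emit 'c', reset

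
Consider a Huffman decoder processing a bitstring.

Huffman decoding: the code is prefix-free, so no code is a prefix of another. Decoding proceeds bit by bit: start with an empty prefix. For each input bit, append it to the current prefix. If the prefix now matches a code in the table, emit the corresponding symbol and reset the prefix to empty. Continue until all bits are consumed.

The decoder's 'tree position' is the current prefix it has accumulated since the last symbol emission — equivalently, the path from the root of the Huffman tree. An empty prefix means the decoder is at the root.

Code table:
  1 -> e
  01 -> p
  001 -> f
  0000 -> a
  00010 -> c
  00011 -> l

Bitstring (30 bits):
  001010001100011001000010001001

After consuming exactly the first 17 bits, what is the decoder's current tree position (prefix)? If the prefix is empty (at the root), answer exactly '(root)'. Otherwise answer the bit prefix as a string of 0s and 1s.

Answer: 00

Derivation:
Bit 0: prefix='0' (no match yet)
Bit 1: prefix='00' (no match yet)
Bit 2: prefix='001' -> emit 'f', reset
Bit 3: prefix='0' (no match yet)
Bit 4: prefix='01' -> emit 'p', reset
Bit 5: prefix='0' (no match yet)
Bit 6: prefix='00' (no match yet)
Bit 7: prefix='000' (no match yet)
Bit 8: prefix='0001' (no match yet)
Bit 9: prefix='00011' -> emit 'l', reset
Bit 10: prefix='0' (no match yet)
Bit 11: prefix='00' (no match yet)
Bit 12: prefix='000' (no match yet)
Bit 13: prefix='0001' (no match yet)
Bit 14: prefix='00011' -> emit 'l', reset
Bit 15: prefix='0' (no match yet)
Bit 16: prefix='00' (no match yet)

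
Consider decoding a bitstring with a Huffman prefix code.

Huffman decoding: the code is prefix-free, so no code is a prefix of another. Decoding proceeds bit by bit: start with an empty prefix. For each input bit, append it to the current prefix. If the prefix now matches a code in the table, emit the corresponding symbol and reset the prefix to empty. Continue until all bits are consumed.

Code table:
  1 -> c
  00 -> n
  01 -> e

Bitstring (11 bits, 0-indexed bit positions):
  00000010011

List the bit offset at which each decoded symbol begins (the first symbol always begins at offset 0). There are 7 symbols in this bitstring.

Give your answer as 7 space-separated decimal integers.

Answer: 0 2 4 6 7 9 10

Derivation:
Bit 0: prefix='0' (no match yet)
Bit 1: prefix='00' -> emit 'n', reset
Bit 2: prefix='0' (no match yet)
Bit 3: prefix='00' -> emit 'n', reset
Bit 4: prefix='0' (no match yet)
Bit 5: prefix='00' -> emit 'n', reset
Bit 6: prefix='1' -> emit 'c', reset
Bit 7: prefix='0' (no match yet)
Bit 8: prefix='00' -> emit 'n', reset
Bit 9: prefix='1' -> emit 'c', reset
Bit 10: prefix='1' -> emit 'c', reset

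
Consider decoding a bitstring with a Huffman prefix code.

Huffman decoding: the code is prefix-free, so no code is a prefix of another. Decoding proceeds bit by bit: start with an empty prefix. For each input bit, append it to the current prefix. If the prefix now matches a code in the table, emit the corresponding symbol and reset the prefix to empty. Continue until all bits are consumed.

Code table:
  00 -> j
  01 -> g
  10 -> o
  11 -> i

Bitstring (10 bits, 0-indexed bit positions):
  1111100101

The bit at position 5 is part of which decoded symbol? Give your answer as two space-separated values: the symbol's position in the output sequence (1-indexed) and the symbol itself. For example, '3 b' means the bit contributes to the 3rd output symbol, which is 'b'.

Bit 0: prefix='1' (no match yet)
Bit 1: prefix='11' -> emit 'i', reset
Bit 2: prefix='1' (no match yet)
Bit 3: prefix='11' -> emit 'i', reset
Bit 4: prefix='1' (no match yet)
Bit 5: prefix='10' -> emit 'o', reset
Bit 6: prefix='0' (no match yet)
Bit 7: prefix='01' -> emit 'g', reset
Bit 8: prefix='0' (no match yet)
Bit 9: prefix='01' -> emit 'g', reset

Answer: 3 o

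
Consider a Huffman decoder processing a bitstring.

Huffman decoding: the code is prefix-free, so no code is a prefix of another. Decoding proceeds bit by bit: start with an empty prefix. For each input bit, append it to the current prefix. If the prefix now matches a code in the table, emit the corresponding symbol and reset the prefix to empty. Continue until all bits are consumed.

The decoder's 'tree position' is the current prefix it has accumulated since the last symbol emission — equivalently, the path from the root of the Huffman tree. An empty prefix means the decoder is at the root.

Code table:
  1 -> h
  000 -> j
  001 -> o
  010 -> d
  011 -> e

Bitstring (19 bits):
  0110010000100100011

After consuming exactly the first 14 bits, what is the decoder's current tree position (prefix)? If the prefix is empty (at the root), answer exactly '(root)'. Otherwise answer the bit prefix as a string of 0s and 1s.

Answer: 01

Derivation:
Bit 0: prefix='0' (no match yet)
Bit 1: prefix='01' (no match yet)
Bit 2: prefix='011' -> emit 'e', reset
Bit 3: prefix='0' (no match yet)
Bit 4: prefix='00' (no match yet)
Bit 5: prefix='001' -> emit 'o', reset
Bit 6: prefix='0' (no match yet)
Bit 7: prefix='00' (no match yet)
Bit 8: prefix='000' -> emit 'j', reset
Bit 9: prefix='0' (no match yet)
Bit 10: prefix='01' (no match yet)
Bit 11: prefix='010' -> emit 'd', reset
Bit 12: prefix='0' (no match yet)
Bit 13: prefix='01' (no match yet)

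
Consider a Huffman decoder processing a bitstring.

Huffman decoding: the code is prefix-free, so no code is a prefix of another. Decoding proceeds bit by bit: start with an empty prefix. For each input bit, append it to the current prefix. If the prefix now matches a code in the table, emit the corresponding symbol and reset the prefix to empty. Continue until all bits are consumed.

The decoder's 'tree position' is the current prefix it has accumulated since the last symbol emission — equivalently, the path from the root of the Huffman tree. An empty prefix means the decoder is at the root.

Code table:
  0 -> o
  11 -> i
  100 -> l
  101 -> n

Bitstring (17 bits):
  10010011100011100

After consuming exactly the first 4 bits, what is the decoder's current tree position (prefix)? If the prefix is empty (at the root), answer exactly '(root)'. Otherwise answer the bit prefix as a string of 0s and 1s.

Answer: 1

Derivation:
Bit 0: prefix='1' (no match yet)
Bit 1: prefix='10' (no match yet)
Bit 2: prefix='100' -> emit 'l', reset
Bit 3: prefix='1' (no match yet)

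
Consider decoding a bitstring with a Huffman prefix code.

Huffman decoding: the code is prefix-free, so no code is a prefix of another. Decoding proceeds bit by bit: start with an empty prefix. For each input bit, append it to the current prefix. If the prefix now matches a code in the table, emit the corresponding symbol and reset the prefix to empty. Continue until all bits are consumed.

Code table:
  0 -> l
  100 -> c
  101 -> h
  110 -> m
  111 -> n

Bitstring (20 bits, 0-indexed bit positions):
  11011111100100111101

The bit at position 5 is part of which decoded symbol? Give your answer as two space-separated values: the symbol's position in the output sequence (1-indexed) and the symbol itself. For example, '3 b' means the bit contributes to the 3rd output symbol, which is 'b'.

Answer: 2 n

Derivation:
Bit 0: prefix='1' (no match yet)
Bit 1: prefix='11' (no match yet)
Bit 2: prefix='110' -> emit 'm', reset
Bit 3: prefix='1' (no match yet)
Bit 4: prefix='11' (no match yet)
Bit 5: prefix='111' -> emit 'n', reset
Bit 6: prefix='1' (no match yet)
Bit 7: prefix='11' (no match yet)
Bit 8: prefix='111' -> emit 'n', reset
Bit 9: prefix='0' -> emit 'l', reset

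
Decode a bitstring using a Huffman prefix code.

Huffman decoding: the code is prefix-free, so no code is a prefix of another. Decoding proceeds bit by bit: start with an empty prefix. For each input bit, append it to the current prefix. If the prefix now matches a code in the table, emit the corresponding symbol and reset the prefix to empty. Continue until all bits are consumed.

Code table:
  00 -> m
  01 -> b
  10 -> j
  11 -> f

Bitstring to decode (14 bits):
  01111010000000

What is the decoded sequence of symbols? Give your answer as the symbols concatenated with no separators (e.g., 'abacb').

Answer: bfjjmmm

Derivation:
Bit 0: prefix='0' (no match yet)
Bit 1: prefix='01' -> emit 'b', reset
Bit 2: prefix='1' (no match yet)
Bit 3: prefix='11' -> emit 'f', reset
Bit 4: prefix='1' (no match yet)
Bit 5: prefix='10' -> emit 'j', reset
Bit 6: prefix='1' (no match yet)
Bit 7: prefix='10' -> emit 'j', reset
Bit 8: prefix='0' (no match yet)
Bit 9: prefix='00' -> emit 'm', reset
Bit 10: prefix='0' (no match yet)
Bit 11: prefix='00' -> emit 'm', reset
Bit 12: prefix='0' (no match yet)
Bit 13: prefix='00' -> emit 'm', reset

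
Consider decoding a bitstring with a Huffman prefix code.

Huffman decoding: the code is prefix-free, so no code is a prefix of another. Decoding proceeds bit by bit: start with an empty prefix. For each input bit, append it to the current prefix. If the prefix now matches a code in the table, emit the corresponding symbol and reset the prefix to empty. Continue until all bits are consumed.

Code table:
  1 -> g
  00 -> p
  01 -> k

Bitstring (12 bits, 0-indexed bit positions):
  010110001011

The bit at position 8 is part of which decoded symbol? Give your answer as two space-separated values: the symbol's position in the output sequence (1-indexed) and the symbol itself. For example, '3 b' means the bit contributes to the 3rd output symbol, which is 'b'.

Bit 0: prefix='0' (no match yet)
Bit 1: prefix='01' -> emit 'k', reset
Bit 2: prefix='0' (no match yet)
Bit 3: prefix='01' -> emit 'k', reset
Bit 4: prefix='1' -> emit 'g', reset
Bit 5: prefix='0' (no match yet)
Bit 6: prefix='00' -> emit 'p', reset
Bit 7: prefix='0' (no match yet)
Bit 8: prefix='01' -> emit 'k', reset
Bit 9: prefix='0' (no match yet)
Bit 10: prefix='01' -> emit 'k', reset
Bit 11: prefix='1' -> emit 'g', reset

Answer: 5 k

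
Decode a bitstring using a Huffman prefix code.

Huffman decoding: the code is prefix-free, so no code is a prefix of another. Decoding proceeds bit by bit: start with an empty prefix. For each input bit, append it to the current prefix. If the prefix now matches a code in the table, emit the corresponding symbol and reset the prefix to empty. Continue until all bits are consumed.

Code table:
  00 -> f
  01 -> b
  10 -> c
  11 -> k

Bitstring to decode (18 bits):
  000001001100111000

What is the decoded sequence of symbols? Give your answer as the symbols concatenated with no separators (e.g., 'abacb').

Answer: ffbfkfkcf

Derivation:
Bit 0: prefix='0' (no match yet)
Bit 1: prefix='00' -> emit 'f', reset
Bit 2: prefix='0' (no match yet)
Bit 3: prefix='00' -> emit 'f', reset
Bit 4: prefix='0' (no match yet)
Bit 5: prefix='01' -> emit 'b', reset
Bit 6: prefix='0' (no match yet)
Bit 7: prefix='00' -> emit 'f', reset
Bit 8: prefix='1' (no match yet)
Bit 9: prefix='11' -> emit 'k', reset
Bit 10: prefix='0' (no match yet)
Bit 11: prefix='00' -> emit 'f', reset
Bit 12: prefix='1' (no match yet)
Bit 13: prefix='11' -> emit 'k', reset
Bit 14: prefix='1' (no match yet)
Bit 15: prefix='10' -> emit 'c', reset
Bit 16: prefix='0' (no match yet)
Bit 17: prefix='00' -> emit 'f', reset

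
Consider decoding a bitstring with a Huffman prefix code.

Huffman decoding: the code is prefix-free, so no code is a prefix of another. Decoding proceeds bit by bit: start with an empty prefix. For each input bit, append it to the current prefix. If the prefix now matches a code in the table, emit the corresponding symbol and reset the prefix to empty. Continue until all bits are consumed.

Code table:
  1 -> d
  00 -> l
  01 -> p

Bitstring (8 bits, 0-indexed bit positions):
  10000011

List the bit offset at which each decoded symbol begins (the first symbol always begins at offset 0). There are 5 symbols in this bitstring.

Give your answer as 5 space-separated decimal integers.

Answer: 0 1 3 5 7

Derivation:
Bit 0: prefix='1' -> emit 'd', reset
Bit 1: prefix='0' (no match yet)
Bit 2: prefix='00' -> emit 'l', reset
Bit 3: prefix='0' (no match yet)
Bit 4: prefix='00' -> emit 'l', reset
Bit 5: prefix='0' (no match yet)
Bit 6: prefix='01' -> emit 'p', reset
Bit 7: prefix='1' -> emit 'd', reset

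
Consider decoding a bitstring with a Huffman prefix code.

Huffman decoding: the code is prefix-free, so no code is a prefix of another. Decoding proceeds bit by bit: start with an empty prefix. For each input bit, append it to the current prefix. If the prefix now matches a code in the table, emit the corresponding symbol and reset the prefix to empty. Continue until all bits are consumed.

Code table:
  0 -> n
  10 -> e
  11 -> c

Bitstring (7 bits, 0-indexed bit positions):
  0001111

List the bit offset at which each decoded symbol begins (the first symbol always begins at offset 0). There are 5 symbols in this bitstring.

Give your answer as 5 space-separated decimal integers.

Bit 0: prefix='0' -> emit 'n', reset
Bit 1: prefix='0' -> emit 'n', reset
Bit 2: prefix='0' -> emit 'n', reset
Bit 3: prefix='1' (no match yet)
Bit 4: prefix='11' -> emit 'c', reset
Bit 5: prefix='1' (no match yet)
Bit 6: prefix='11' -> emit 'c', reset

Answer: 0 1 2 3 5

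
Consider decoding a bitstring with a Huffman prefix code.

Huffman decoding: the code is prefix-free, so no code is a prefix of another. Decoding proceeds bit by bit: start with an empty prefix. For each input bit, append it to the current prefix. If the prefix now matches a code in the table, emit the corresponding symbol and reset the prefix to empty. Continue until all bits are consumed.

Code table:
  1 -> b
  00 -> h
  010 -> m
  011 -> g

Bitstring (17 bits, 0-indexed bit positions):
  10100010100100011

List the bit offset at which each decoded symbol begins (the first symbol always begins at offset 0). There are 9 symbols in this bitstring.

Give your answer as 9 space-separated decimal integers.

Answer: 0 1 4 6 7 10 13 15 16

Derivation:
Bit 0: prefix='1' -> emit 'b', reset
Bit 1: prefix='0' (no match yet)
Bit 2: prefix='01' (no match yet)
Bit 3: prefix='010' -> emit 'm', reset
Bit 4: prefix='0' (no match yet)
Bit 5: prefix='00' -> emit 'h', reset
Bit 6: prefix='1' -> emit 'b', reset
Bit 7: prefix='0' (no match yet)
Bit 8: prefix='01' (no match yet)
Bit 9: prefix='010' -> emit 'm', reset
Bit 10: prefix='0' (no match yet)
Bit 11: prefix='01' (no match yet)
Bit 12: prefix='010' -> emit 'm', reset
Bit 13: prefix='0' (no match yet)
Bit 14: prefix='00' -> emit 'h', reset
Bit 15: prefix='1' -> emit 'b', reset
Bit 16: prefix='1' -> emit 'b', reset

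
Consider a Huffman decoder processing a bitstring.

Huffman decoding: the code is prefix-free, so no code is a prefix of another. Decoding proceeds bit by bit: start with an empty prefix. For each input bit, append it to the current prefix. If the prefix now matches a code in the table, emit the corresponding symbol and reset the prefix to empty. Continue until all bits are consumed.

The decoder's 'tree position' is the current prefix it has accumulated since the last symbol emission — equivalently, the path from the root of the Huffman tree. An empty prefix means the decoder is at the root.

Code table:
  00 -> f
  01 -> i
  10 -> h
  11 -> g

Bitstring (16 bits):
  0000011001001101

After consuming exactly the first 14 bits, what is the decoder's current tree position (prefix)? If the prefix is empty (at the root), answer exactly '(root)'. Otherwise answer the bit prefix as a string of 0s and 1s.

Answer: (root)

Derivation:
Bit 0: prefix='0' (no match yet)
Bit 1: prefix='00' -> emit 'f', reset
Bit 2: prefix='0' (no match yet)
Bit 3: prefix='00' -> emit 'f', reset
Bit 4: prefix='0' (no match yet)
Bit 5: prefix='01' -> emit 'i', reset
Bit 6: prefix='1' (no match yet)
Bit 7: prefix='10' -> emit 'h', reset
Bit 8: prefix='0' (no match yet)
Bit 9: prefix='01' -> emit 'i', reset
Bit 10: prefix='0' (no match yet)
Bit 11: prefix='00' -> emit 'f', reset
Bit 12: prefix='1' (no match yet)
Bit 13: prefix='11' -> emit 'g', reset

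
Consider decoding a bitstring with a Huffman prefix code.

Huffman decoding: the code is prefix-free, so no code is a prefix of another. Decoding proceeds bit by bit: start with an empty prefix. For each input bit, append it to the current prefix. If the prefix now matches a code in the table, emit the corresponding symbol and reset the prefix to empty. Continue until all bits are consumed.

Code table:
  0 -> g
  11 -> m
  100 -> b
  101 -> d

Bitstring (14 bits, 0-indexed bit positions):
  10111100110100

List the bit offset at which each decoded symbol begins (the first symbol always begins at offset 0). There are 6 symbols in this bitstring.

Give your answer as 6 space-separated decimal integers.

Answer: 0 3 5 8 10 11

Derivation:
Bit 0: prefix='1' (no match yet)
Bit 1: prefix='10' (no match yet)
Bit 2: prefix='101' -> emit 'd', reset
Bit 3: prefix='1' (no match yet)
Bit 4: prefix='11' -> emit 'm', reset
Bit 5: prefix='1' (no match yet)
Bit 6: prefix='10' (no match yet)
Bit 7: prefix='100' -> emit 'b', reset
Bit 8: prefix='1' (no match yet)
Bit 9: prefix='11' -> emit 'm', reset
Bit 10: prefix='0' -> emit 'g', reset
Bit 11: prefix='1' (no match yet)
Bit 12: prefix='10' (no match yet)
Bit 13: prefix='100' -> emit 'b', reset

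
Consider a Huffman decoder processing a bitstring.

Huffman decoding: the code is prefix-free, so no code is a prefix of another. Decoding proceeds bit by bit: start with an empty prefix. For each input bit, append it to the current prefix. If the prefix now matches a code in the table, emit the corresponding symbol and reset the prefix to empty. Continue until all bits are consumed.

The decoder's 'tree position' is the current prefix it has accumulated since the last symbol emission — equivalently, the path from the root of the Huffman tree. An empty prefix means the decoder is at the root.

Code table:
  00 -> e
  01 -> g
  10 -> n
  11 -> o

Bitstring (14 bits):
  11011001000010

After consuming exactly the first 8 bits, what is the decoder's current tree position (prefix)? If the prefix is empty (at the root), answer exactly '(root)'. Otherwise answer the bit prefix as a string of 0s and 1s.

Answer: (root)

Derivation:
Bit 0: prefix='1' (no match yet)
Bit 1: prefix='11' -> emit 'o', reset
Bit 2: prefix='0' (no match yet)
Bit 3: prefix='01' -> emit 'g', reset
Bit 4: prefix='1' (no match yet)
Bit 5: prefix='10' -> emit 'n', reset
Bit 6: prefix='0' (no match yet)
Bit 7: prefix='01' -> emit 'g', reset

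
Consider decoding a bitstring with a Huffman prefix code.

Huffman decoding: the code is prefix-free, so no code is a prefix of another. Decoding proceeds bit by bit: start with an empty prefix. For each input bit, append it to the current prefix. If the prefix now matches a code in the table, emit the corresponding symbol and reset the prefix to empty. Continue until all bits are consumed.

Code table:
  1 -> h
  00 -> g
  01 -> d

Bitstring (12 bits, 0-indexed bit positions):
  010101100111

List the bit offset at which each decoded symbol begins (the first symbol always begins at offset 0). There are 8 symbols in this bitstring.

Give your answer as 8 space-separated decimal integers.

Bit 0: prefix='0' (no match yet)
Bit 1: prefix='01' -> emit 'd', reset
Bit 2: prefix='0' (no match yet)
Bit 3: prefix='01' -> emit 'd', reset
Bit 4: prefix='0' (no match yet)
Bit 5: prefix='01' -> emit 'd', reset
Bit 6: prefix='1' -> emit 'h', reset
Bit 7: prefix='0' (no match yet)
Bit 8: prefix='00' -> emit 'g', reset
Bit 9: prefix='1' -> emit 'h', reset
Bit 10: prefix='1' -> emit 'h', reset
Bit 11: prefix='1' -> emit 'h', reset

Answer: 0 2 4 6 7 9 10 11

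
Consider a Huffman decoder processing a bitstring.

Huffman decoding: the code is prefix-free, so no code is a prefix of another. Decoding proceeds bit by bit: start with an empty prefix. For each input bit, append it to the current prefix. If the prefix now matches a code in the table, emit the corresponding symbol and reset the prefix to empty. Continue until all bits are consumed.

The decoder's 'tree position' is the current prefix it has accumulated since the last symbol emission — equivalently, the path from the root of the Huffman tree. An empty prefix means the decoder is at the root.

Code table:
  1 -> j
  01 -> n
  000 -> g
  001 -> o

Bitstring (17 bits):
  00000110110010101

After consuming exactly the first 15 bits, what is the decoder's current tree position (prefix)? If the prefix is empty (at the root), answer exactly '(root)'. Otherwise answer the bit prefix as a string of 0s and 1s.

Answer: (root)

Derivation:
Bit 0: prefix='0' (no match yet)
Bit 1: prefix='00' (no match yet)
Bit 2: prefix='000' -> emit 'g', reset
Bit 3: prefix='0' (no match yet)
Bit 4: prefix='00' (no match yet)
Bit 5: prefix='001' -> emit 'o', reset
Bit 6: prefix='1' -> emit 'j', reset
Bit 7: prefix='0' (no match yet)
Bit 8: prefix='01' -> emit 'n', reset
Bit 9: prefix='1' -> emit 'j', reset
Bit 10: prefix='0' (no match yet)
Bit 11: prefix='00' (no match yet)
Bit 12: prefix='001' -> emit 'o', reset
Bit 13: prefix='0' (no match yet)
Bit 14: prefix='01' -> emit 'n', reset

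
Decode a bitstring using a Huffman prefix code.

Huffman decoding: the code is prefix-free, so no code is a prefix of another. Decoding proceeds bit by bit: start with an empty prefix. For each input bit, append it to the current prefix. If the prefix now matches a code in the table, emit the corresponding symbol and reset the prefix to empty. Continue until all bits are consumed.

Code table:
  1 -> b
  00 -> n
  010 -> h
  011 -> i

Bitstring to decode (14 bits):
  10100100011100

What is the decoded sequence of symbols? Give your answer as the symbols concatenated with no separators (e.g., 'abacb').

Bit 0: prefix='1' -> emit 'b', reset
Bit 1: prefix='0' (no match yet)
Bit 2: prefix='01' (no match yet)
Bit 3: prefix='010' -> emit 'h', reset
Bit 4: prefix='0' (no match yet)
Bit 5: prefix='01' (no match yet)
Bit 6: prefix='010' -> emit 'h', reset
Bit 7: prefix='0' (no match yet)
Bit 8: prefix='00' -> emit 'n', reset
Bit 9: prefix='1' -> emit 'b', reset
Bit 10: prefix='1' -> emit 'b', reset
Bit 11: prefix='1' -> emit 'b', reset
Bit 12: prefix='0' (no match yet)
Bit 13: prefix='00' -> emit 'n', reset

Answer: bhhnbbbn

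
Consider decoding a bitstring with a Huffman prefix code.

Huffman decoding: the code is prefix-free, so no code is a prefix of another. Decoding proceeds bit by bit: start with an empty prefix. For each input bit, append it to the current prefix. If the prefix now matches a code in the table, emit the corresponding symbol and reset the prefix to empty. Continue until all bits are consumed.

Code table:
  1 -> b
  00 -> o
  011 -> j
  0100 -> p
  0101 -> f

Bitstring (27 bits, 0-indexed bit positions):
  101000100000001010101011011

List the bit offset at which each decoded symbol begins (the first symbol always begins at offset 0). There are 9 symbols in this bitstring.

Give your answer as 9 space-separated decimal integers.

Answer: 0 1 5 9 11 13 17 21 24

Derivation:
Bit 0: prefix='1' -> emit 'b', reset
Bit 1: prefix='0' (no match yet)
Bit 2: prefix='01' (no match yet)
Bit 3: prefix='010' (no match yet)
Bit 4: prefix='0100' -> emit 'p', reset
Bit 5: prefix='0' (no match yet)
Bit 6: prefix='01' (no match yet)
Bit 7: prefix='010' (no match yet)
Bit 8: prefix='0100' -> emit 'p', reset
Bit 9: prefix='0' (no match yet)
Bit 10: prefix='00' -> emit 'o', reset
Bit 11: prefix='0' (no match yet)
Bit 12: prefix='00' -> emit 'o', reset
Bit 13: prefix='0' (no match yet)
Bit 14: prefix='01' (no match yet)
Bit 15: prefix='010' (no match yet)
Bit 16: prefix='0101' -> emit 'f', reset
Bit 17: prefix='0' (no match yet)
Bit 18: prefix='01' (no match yet)
Bit 19: prefix='010' (no match yet)
Bit 20: prefix='0101' -> emit 'f', reset
Bit 21: prefix='0' (no match yet)
Bit 22: prefix='01' (no match yet)
Bit 23: prefix='011' -> emit 'j', reset
Bit 24: prefix='0' (no match yet)
Bit 25: prefix='01' (no match yet)
Bit 26: prefix='011' -> emit 'j', reset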